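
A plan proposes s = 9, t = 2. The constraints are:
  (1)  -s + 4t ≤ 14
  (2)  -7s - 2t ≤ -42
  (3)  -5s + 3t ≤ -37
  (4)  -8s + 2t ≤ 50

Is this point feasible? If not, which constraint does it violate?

(1): -1 ≤ 14 ✓
(2): -67 ≤ -42 ✓
(3): -39 ≤ -37 ✓
(4): -68 ≤ 50 ✓

feasible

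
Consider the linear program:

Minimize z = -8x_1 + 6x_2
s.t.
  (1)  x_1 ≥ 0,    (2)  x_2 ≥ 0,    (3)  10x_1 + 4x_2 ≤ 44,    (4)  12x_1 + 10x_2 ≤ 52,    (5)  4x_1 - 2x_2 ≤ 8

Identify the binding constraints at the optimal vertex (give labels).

Corner points and z = -8x_1 + 6x_2:
  (0, 0) → z = 0
  (0, 26/5) → z = 156/5
  (2, 0) → z = -16
  (23/8, 7/4) → z = -25/2

The minimum is at (2, 0). Substituting into each constraint, equality holds for (2) and (5); the remaining constraints have slack.

(2) and (5)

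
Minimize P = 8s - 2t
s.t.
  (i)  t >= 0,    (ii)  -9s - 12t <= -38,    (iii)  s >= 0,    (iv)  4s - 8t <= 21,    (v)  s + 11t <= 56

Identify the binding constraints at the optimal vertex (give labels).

Feasible corners and P = 8s - 2t:
  (38/9, 0) → P = 304/9
  (21/4, 0) → P = 42
  (0, 19/6) → P = -19/3
  (0, 56/11) → P = -112/11
  (679/52, 203/52) → P = 2513/26

The minimum is at (0, 56/11). Substituting into each constraint, equality holds for (iii) and (v); the remaining constraints have slack.

(iii) and (v)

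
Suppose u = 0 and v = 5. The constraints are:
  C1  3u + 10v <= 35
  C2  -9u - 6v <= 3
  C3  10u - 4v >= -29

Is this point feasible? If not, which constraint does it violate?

Constraint C1: 3u + 10v = 50, which is not ≤ 35. All other constraints are satisfied.

not feasible — violates C1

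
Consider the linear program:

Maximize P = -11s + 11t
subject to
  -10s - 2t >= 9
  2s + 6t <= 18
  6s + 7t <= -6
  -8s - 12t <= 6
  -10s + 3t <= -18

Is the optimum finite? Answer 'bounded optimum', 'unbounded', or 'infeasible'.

infeasible

The boundaries -10s - 2t = 9 and -10s + 3t = -18 meet at (9/50, -27/5), but that point violates -8s - 12t ≤ 6. Every candidate vertex is excluded by some other constraint, so the feasible region is empty.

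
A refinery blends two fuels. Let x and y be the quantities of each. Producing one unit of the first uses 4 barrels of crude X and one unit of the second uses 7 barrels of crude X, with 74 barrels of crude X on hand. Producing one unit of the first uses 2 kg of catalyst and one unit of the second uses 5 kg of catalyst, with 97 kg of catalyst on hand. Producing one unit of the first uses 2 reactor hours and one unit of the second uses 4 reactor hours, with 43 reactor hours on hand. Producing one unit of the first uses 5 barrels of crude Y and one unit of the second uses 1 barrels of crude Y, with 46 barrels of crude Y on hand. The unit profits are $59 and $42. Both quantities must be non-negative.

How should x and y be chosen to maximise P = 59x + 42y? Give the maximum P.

Feasible corners and P = 59x + 42y:
  (0, 0) → P = 0
  (0, 74/7) → P = 444
  (46/5, 0) → P = 2714/5
  (8, 6) → P = 724

The optimum lies where 4x + 7y = 74 and 5x + y = 46.
Solving simultaneously gives x = 8, y = 6.

x = 8, y = 6, maximum P = 724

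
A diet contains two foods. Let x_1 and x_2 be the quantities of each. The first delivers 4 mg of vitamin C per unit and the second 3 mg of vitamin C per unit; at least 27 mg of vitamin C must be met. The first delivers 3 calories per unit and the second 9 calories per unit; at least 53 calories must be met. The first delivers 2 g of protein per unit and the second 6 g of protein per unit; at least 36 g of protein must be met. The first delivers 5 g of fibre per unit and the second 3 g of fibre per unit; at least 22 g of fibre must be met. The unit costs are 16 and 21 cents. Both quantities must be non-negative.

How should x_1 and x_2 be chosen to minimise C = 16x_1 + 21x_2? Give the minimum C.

Feasible corners and C = 16x_1 + 21x_2:
  (0, 9) → C = 189
  (18, 0) → C = 288
  (3, 5) → C = 153
The feasible region is unbounded (it extends along (0, 1), (1, 0)), but C strictly increases along every unbounded feasible direction, so there is no improving ray and the minimum is attained at a vertex.

The binding constraints are 4x_1 + 3x_2 = 27 and 2x_1 + 6x_2 = 36.
Solving simultaneously gives x_1 = 3, x_2 = 5.

x_1 = 3, x_2 = 5, minimum C = 153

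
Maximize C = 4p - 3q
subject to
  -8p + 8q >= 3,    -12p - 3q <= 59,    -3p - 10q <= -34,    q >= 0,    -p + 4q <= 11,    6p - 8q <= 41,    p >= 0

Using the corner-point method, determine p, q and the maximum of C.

p = 19/6, q = 85/24, maximum C = 49/24

Corner points and C = 4p - 3q:
  (121/52, 281/104) → C = 125/104
  (19/6, 85/24) → C = 49/24
  (13/11, 67/22) → C = -97/22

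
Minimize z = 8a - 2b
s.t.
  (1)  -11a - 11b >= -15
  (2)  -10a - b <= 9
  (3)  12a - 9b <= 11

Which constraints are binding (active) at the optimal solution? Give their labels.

Extreme points and z = 8a - 2b:
  (-38/33, 83/33) → z = -470/33
  (256/231, 59/231) → z = 1930/231
  (-35/51, -109/51) → z = -62/51

The minimum is at (-38/33, 83/33). Substituting into each constraint, equality holds for (1) and (2); the remaining constraints have slack.

(1) and (2)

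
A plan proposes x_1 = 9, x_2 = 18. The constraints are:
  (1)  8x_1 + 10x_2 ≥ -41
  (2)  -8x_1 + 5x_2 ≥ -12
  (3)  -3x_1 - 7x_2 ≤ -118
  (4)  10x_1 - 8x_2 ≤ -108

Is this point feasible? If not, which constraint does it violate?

Constraint (4): 10x_1 - 8x_2 = -54, which is not ≤ -108. All other constraints are satisfied.

not feasible — violates (4)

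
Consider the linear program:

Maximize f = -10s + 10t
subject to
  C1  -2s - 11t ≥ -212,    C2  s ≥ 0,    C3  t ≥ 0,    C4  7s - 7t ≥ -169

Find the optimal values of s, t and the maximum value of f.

s = 0, t = 212/11, maximum f = 2120/11

Corner points and f = -10s + 10t:
  (0, 212/11) → f = 2120/11
  (106, 0) → f = -1060
  (0, 0) → f = 0

The binding constraints are -2s - 11t = -212 and s = 0.
Solving simultaneously gives s = 0, t = 212/11.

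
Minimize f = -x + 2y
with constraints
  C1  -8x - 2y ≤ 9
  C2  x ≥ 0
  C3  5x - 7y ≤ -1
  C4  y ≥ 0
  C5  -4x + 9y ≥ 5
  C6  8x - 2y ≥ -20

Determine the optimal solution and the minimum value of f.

x = 26/17, y = 21/17, minimum f = 16/17

Vertices and f = -x + 2y:
  (0, 5/9) → f = 10/9
  (0, 10) → f = 20
  (26/17, 21/17) → f = 16/17
The feasible region is unbounded (it extends along (1, 4), (7, 5)), but f strictly increases along every unbounded feasible direction, so there is no improving ray and the minimum is attained at a vertex.

The optimum lies where 5x - 7y = -1 and -4x + 9y = 5.
Solving simultaneously gives x = 26/17, y = 21/17.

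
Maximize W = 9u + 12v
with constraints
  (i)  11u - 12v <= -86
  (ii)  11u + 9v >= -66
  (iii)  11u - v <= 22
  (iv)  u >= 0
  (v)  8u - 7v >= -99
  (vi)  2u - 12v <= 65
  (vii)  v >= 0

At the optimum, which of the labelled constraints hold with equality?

(iii) and (v)

Feasible corners and W = 9u + 12v:
  (350/121, 108/11) → W = 17406/121
  (0, 43/6) → W = 86
  (11/3, 55/3) → W = 253
  (0, 99/7) → W = 1188/7

The maximum is at (11/3, 55/3). Substituting into each constraint, equality holds for (iii) and (v); the remaining constraints have slack.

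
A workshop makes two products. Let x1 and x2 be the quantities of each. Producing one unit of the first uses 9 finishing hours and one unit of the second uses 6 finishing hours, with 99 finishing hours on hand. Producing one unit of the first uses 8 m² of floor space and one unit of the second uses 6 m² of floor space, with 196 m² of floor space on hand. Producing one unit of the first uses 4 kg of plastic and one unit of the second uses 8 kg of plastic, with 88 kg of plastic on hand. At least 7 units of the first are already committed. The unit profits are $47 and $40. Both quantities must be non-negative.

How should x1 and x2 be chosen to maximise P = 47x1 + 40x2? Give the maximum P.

x1 = 7, x2 = 6, maximum P = 569

The binding constraints are 9x1 + 6x2 = 99 and x1 = 7.
Solving simultaneously gives x1 = 7, x2 = 6.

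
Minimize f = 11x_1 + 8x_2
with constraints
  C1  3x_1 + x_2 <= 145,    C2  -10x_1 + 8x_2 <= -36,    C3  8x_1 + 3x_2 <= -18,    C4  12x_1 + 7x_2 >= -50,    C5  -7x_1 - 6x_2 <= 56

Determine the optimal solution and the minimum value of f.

Extreme points and f = 11x_1 + 8x_2:
  (-18/47, -234/47) → f = -2070/47
  (-74/83, -466/83) → f = -4542/83
  (6/5, -46/5) → f = -302/5

The binding constraints are 8x_1 + 3x_2 = -18 and 12x_1 + 7x_2 = -50.
Solving simultaneously gives x_1 = 6/5, x_2 = -46/5.

x_1 = 6/5, x_2 = -46/5, minimum f = -302/5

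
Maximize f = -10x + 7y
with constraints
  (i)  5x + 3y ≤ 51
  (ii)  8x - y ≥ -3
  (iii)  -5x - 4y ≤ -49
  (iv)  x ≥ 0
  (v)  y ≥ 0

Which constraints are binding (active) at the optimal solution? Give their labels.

Extreme points and f = -10x + 7y:
  (42/29, 423/29) → f = 2541/29
  (51/5, 0) → f = -102
  (1, 11) → f = 67
  (49/5, 0) → f = -98

The maximum is at (42/29, 423/29). Substituting into each constraint, equality holds for (i) and (ii); the remaining constraints have slack.

(i) and (ii)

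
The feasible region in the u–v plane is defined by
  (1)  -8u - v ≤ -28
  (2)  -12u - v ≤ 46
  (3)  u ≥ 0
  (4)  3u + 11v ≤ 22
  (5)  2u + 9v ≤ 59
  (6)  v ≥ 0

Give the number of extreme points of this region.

Intersecting each pair of boundary lines and keeping only the points that satisfy every inequality leaves:
  (286/85, 92/85)
  (7/2, 0)
  (22/3, 0)

3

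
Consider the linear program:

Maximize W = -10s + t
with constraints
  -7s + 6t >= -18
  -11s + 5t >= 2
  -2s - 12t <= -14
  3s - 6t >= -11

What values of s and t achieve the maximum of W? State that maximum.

s = -1, t = 4/3, maximum W = 34/3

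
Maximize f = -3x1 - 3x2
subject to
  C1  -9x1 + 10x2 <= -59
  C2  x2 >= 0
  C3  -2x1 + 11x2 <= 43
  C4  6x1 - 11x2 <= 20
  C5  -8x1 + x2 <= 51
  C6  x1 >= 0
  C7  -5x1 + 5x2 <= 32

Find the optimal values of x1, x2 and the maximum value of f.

Extreme points and f = -3x1 - 3x2:
  (1079/79, 505/79) → f = -4752/79
  (449/39, 58/13) → f = -623/13
  (63/4, 149/22) → f = -2973/44

The binding constraints are -9x1 + 10x2 = -59 and 6x1 - 11x2 = 20.
Solving simultaneously gives x1 = 449/39, x2 = 58/13.

x1 = 449/39, x2 = 58/13, maximum f = -623/13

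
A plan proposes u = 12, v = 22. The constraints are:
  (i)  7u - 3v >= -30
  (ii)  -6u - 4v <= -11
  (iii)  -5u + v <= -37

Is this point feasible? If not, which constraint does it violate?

(i): 18 ≥ -30 ✓
(ii): -160 ≤ -11 ✓
(iii): -38 ≤ -37 ✓

feasible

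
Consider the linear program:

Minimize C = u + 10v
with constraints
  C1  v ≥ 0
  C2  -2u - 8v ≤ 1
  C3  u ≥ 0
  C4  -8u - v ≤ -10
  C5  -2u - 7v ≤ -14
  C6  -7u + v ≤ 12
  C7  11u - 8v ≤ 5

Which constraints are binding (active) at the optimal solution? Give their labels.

C5 and C7

Corner points and C = u + 10v:
  (0, 10) → C = 100
  (0, 12) → C = 120
  (28/27, 46/27) → C = 488/27
  (49/31, 48/31) → C = 529/31
The feasible region is unbounded (it extends along (1, 7), (8, 11)), but C strictly increases along every unbounded feasible direction, so there is no improving ray and the minimum is attained at a vertex.

The minimum is at (49/31, 48/31). Substituting into each constraint, equality holds for C5 and C7; the remaining constraints have slack.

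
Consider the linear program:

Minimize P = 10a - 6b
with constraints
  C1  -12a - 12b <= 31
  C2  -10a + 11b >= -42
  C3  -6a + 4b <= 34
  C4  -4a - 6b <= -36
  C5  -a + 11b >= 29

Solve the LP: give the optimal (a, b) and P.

a = -15/13, b = 88/13, minimum P = -678/13

The feasible region is unbounded (it extends along (11, 10), (2, 3)), but P strictly increases along every unbounded feasible direction, so there is no improving ray and the minimum is attained at a vertex.

At the optimal vertex, -6a + 4b = 34 and -4a - 6b = -36.
Solving simultaneously gives a = -15/13, b = 88/13.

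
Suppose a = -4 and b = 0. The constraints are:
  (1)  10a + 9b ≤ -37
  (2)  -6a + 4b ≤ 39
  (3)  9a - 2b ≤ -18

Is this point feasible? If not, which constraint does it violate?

(1): -40 ≤ -37 ✓
(2): 24 ≤ 39 ✓
(3): -36 ≤ -18 ✓

feasible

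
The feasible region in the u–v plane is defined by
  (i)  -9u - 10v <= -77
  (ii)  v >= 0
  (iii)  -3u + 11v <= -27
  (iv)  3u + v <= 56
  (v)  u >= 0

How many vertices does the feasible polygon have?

3

Intersecting each pair of boundary lines and keeping only the points that satisfy every inequality leaves:
  (9, 0)
  (56/3, 0)
  (643/36, 29/12)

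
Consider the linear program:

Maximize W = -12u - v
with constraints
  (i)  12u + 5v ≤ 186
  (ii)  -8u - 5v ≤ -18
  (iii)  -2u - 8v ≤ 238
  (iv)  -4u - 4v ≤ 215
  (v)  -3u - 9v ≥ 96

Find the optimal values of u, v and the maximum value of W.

u = 214/19, v = -274/19, maximum W = -2294/19

Corner points and W = -12u - v:
  (1339/43, -1614/43) → W = -14454/43
  (718/31, -570/31) → W = -8046/31
  (667/27, -970/27) → W = -7034/27
  (214/19, -274/19) → W = -2294/19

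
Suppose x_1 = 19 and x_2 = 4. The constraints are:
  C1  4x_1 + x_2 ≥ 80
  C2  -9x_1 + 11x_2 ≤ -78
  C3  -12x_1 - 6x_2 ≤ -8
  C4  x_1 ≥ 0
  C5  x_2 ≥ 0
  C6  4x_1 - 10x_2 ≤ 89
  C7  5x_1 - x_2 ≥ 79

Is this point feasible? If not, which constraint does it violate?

C1: 80 ≥ 80 ✓
C2: -127 ≤ -78 ✓
C3: -252 ≤ -8 ✓
C4: 19 ≥ 0 ✓
C5: 4 ≥ 0 ✓
C6: 36 ≤ 89 ✓
C7: 91 ≥ 79 ✓

feasible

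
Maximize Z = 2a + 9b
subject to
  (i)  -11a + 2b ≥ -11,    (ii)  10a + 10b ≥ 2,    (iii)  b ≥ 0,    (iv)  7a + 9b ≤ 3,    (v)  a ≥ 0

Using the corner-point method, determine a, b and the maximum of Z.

Corner points and Z = 2a + 9b:
  (1/5, 0) → Z = 2/5
  (0, 1/5) → Z = 9/5
  (3/7, 0) → Z = 6/7
  (0, 1/3) → Z = 3

The binding constraints are 7a + 9b = 3 and a = 0.
Solving simultaneously gives a = 0, b = 1/3.

a = 0, b = 1/3, maximum Z = 3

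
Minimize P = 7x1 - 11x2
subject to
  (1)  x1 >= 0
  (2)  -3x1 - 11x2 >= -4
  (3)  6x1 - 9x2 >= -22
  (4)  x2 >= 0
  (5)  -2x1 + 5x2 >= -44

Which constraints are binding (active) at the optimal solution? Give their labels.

(1) and (2)

Corner points and P = 7x1 - 11x2:
  (0, 4/11) → P = -4
  (0, 0) → P = 0
  (4/3, 0) → P = 28/3

The minimum is at (0, 4/11). Substituting into each constraint, equality holds for (1) and (2); the remaining constraints have slack.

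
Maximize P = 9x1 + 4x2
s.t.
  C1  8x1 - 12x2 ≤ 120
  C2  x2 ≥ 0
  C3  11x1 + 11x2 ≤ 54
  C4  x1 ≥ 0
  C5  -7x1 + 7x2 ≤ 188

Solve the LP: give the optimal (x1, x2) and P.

x1 = 54/11, x2 = 0, maximum P = 486/11

Corner points and P = 9x1 + 4x2:
  (54/11, 0) → P = 486/11
  (0, 0) → P = 0
  (0, 54/11) → P = 216/11

At the optimal vertex, x2 = 0 and 11x1 + 11x2 = 54.
Solving simultaneously gives x1 = 54/11, x2 = 0.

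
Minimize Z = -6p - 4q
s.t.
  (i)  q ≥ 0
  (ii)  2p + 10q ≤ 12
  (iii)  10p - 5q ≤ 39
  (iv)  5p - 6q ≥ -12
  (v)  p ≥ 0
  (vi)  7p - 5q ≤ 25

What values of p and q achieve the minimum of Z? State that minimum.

Vertices and Z = -6p - 4q:
  (0, 0) → Z = 0
  (25/7, 0) → Z = -150/7
  (0, 6/5) → Z = -24/5
  (31/8, 17/40) → Z = -499/20

At the optimal vertex, 2p + 10q = 12 and 7p - 5q = 25.
Solving simultaneously gives p = 31/8, q = 17/40.

p = 31/8, q = 17/40, minimum Z = -499/20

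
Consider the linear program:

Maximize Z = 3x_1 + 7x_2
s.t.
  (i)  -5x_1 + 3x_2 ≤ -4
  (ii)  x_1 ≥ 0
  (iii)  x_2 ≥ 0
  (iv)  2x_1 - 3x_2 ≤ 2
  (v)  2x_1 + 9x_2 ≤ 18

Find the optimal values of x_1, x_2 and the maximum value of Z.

Feasible corners and Z = 3x_1 + 7x_2:
  (4/5, 0) → Z = 12/5
  (30/17, 82/51) → Z = 844/51
  (1, 0) → Z = 3
  (3, 4/3) → Z = 55/3

x_1 = 3, x_2 = 4/3, maximum Z = 55/3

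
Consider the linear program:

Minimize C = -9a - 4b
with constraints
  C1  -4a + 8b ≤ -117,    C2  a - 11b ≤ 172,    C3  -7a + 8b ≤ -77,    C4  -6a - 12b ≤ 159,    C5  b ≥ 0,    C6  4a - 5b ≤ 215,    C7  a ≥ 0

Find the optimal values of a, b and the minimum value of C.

a = 1135/12, b = 98/3, minimum C = -11783/12

The binding constraints are -4a + 8b = -117 and 4a - 5b = 215.
Solving simultaneously gives a = 1135/12, b = 98/3.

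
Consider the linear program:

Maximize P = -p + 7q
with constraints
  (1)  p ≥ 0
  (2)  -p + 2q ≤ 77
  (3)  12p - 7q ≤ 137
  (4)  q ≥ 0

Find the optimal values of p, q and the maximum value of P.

The binding constraints are -p + 2q = 77 and 12p - 7q = 137.
Solving simultaneously gives p = 813/17, q = 1061/17.

p = 813/17, q = 1061/17, maximum P = 6614/17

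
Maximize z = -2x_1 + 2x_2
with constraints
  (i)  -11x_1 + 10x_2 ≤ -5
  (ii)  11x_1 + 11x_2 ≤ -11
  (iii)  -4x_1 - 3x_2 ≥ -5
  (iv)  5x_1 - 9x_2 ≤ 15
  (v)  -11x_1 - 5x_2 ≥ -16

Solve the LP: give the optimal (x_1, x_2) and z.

Corner points and z = -2x_1 + 2x_2:
  (-5/21, -16/21) → z = -22/21
  (-15/7, -20/7) → z = -10/7
  (3/7, -10/7) → z = -26/7

At the optimal vertex, -11x_1 + 10x_2 = -5 and 11x_1 + 11x_2 = -11.
Solving simultaneously gives x_1 = -5/21, x_2 = -16/21.

x_1 = -5/21, x_2 = -16/21, maximum z = -22/21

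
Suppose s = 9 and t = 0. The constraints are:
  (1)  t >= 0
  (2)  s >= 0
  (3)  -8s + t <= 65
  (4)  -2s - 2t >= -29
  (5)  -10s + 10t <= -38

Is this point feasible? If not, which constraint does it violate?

(1): 0 ≥ 0 ✓
(2): 9 ≥ 0 ✓
(3): -72 ≤ 65 ✓
(4): -18 ≥ -29 ✓
(5): -90 ≤ -38 ✓

feasible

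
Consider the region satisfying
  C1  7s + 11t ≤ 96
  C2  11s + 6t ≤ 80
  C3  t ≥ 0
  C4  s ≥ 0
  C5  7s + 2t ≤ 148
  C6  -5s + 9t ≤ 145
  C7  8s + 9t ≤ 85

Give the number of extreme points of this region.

Pairwise boundary intersections that survive every other constraint:
  (0, 96/11)
  (71/25, 173/25)
  (80/11, 0)
  (70/17, 295/51)
  (0, 0)

5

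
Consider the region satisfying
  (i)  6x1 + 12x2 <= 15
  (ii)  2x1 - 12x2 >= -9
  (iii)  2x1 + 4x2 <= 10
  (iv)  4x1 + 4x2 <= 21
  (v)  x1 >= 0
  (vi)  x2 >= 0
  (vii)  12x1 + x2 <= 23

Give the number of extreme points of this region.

Pairwise boundary intersections that survive every other constraint:
  (3/4, 7/8)
  (87/46, 7/23)
  (0, 3/4)
  (0, 0)
  (23/12, 0)

5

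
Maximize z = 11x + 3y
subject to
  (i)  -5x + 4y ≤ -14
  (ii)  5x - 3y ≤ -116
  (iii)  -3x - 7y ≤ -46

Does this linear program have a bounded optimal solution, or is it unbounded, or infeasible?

infeasible

The boundaries -5x + 4y = -14 and 5x - 3y = -116 meet at (-506/5, -130), but that point violates -3x - 7y ≤ -46. Every candidate vertex is excluded by some other constraint, so the feasible region is empty.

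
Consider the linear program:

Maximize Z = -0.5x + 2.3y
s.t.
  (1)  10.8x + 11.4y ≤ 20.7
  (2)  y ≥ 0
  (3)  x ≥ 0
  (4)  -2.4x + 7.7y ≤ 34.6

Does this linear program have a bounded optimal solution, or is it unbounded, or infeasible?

Corner points and Z = -0.5x + 2.3y:
  (23/12, 0) → Z = -23/24
  (0, 69/38) → Z = 1587/380
  (0, 0) → Z = 0
The feasible region has finitely many vertices and no improving ray; the maximum is 1587/380 at (0, 69/38).

bounded optimum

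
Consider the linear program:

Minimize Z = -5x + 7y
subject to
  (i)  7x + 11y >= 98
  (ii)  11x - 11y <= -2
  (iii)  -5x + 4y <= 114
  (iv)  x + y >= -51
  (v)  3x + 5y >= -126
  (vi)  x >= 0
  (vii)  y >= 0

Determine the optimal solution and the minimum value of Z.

Feasible corners and Z = -5x + 7y:
  (16/3, 182/33) → Z = 394/33
  (0, 98/11) → Z = 686/11
  (0, 57/2) → Z = 399/2
The feasible region is unbounded (it extends along (4, 5), (1, 1)), but Z strictly increases along every unbounded feasible direction, so there is no improving ray and the minimum is attained at a vertex.

The optimum lies where 7x + 11y = 98 and 11x - 11y = -2.
Solving simultaneously gives x = 16/3, y = 182/33.

x = 16/3, y = 182/33, minimum Z = 394/33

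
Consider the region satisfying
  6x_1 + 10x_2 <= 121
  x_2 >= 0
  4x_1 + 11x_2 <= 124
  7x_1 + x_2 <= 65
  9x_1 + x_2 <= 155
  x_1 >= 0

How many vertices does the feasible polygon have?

5

The feasible vertices (each the meet of two boundaries and inside every other half-plane) are:
  (7/2, 10)
  (529/64, 457/64)
  (65/7, 0)
  (0, 0)
  (0, 124/11)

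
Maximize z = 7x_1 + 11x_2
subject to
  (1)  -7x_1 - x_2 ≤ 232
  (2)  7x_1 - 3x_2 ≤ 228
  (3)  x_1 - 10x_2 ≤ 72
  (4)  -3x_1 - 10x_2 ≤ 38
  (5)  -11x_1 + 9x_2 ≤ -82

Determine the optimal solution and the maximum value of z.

x_1 = 301/5, x_2 = 967/15, maximum z = 16958/15

Extreme points and z = 7x_1 + 11x_2:
  (2064/67, -276/67) → z = 11412/67
  (301/5, 967/15) → z = 16958/15
  (17/2, -127/20) → z = -207/20
  (478/137, -664/137) → z = -3958/137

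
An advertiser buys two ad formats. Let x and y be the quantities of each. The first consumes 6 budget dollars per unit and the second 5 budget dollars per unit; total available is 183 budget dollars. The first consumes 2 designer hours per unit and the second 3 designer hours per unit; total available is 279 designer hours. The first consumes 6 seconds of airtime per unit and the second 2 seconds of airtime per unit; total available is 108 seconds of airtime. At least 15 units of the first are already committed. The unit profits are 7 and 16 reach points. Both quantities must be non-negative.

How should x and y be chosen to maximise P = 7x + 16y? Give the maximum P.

x = 15, y = 9, maximum P = 249

Extreme points and P = 7x + 16y:
  (18, 0) → P = 126
  (15, 0) → P = 105
  (15, 9) → P = 249

The optimum lies where 6x + 2y = 108 and x = 15.
Solving simultaneously gives x = 15, y = 9.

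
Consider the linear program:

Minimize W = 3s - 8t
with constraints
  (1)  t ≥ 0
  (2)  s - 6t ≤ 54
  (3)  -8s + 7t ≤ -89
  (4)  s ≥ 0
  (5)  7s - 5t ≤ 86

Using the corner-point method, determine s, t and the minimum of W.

Feasible corners and W = 3s - 8t:
  (89/8, 0) → W = 267/8
  (86/7, 0) → W = 258/7
  (157/9, 65/9) → W = -49/9

The binding constraints are -8s + 7t = -89 and 7s - 5t = 86.
Solving simultaneously gives s = 157/9, t = 65/9.

s = 157/9, t = 65/9, minimum W = -49/9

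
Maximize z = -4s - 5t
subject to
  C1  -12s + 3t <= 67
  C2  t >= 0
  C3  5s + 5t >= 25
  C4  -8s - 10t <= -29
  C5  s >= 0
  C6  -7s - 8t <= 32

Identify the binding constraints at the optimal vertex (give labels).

Extreme points and z = -4s - 5t:
  (0, 67/3) → z = -335/3
  (5, 0) → z = -20
  (0, 5) → z = -25
The feasible region is unbounded (it extends along (1, 0), (1, 4)), but z strictly decreases along every unbounded feasible direction, so there is no improving ray and the maximum is attained at a vertex.

The maximum is at (5, 0). Substituting into each constraint, equality holds for C2 and C3; the remaining constraints have slack.

C2 and C3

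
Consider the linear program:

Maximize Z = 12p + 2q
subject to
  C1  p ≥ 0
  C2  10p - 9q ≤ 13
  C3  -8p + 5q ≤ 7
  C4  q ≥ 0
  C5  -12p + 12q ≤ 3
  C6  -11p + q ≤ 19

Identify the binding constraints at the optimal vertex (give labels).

C2 and C5

Extreme points and Z = 12p + 2q:
  (0, 0) → Z = 0
  (0, 1/4) → Z = 1/2
  (13/10, 0) → Z = 78/5
  (61/4, 31/2) → Z = 214

The maximum is at (61/4, 31/2). Substituting into each constraint, equality holds for C2 and C5; the remaining constraints have slack.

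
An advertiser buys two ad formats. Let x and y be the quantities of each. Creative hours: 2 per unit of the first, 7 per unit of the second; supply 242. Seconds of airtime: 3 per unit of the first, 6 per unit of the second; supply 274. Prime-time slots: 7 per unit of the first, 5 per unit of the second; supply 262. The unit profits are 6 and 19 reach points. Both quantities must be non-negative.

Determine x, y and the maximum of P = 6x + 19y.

Corner points and P = 6x + 19y:
  (0, 0) → P = 0
  (0, 242/7) → P = 4598/7
  (262/7, 0) → P = 1572/7
  (16, 30) → P = 666

At the optimal vertex, 2x + 7y = 242 and 7x + 5y = 262.
Solving simultaneously gives x = 16, y = 30.

x = 16, y = 30, maximum P = 666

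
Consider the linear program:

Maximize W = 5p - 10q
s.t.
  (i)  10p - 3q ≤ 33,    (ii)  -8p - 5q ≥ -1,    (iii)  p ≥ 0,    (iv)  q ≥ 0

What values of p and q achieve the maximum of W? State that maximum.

p = 1/8, q = 0, maximum W = 5/8

Extreme points and W = 5p - 10q:
  (0, 1/5) → W = -2
  (1/8, 0) → W = 5/8
  (0, 0) → W = 0

At the optimal vertex, -8p - 5q = -1 and q = 0.
Solving simultaneously gives p = 1/8, q = 0.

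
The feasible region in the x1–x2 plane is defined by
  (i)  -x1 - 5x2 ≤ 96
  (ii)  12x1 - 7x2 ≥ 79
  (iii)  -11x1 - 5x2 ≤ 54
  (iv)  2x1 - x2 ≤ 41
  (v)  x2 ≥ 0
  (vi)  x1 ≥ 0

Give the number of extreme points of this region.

Of the 15 pairwise boundary intersections, those satisfying every inequality are:
  (104, 167)
  (79/12, 0)
  (41/2, 0)

3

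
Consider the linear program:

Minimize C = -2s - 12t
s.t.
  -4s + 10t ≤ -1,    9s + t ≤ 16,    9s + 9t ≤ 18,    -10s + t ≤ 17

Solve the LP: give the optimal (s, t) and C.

Vertices and C = -2s - 12t:
  (3/2, 1/2) → C = -9
  (-57/32, -13/16) → C = 213/16
  (7/4, 1/4) → C = -13/2
The feasible region is unbounded (it extends along (-1, -10), (1, -9)), but C strictly increases along every unbounded feasible direction, so there is no improving ray and the minimum is attained at a vertex.

s = 3/2, t = 1/2, minimum C = -9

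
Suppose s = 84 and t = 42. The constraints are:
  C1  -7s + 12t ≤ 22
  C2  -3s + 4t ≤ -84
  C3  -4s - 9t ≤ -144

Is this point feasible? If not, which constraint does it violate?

feasible

C1: -84 ≤ 22 ✓
C2: -84 ≤ -84 ✓
C3: -714 ≤ -144 ✓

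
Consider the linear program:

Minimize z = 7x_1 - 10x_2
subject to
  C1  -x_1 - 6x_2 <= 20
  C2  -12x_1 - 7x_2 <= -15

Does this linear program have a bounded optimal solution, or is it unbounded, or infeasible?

From the feasible point (46/13, -51/13), moving in the direction (-7, 12) keeps every constraint satisfied while z decreases without bound.

unbounded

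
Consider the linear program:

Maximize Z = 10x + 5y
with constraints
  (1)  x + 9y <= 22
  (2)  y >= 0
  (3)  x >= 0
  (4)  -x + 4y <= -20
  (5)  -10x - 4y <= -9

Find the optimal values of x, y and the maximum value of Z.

x = 22, y = 0, maximum Z = 220

Feasible corners and Z = 10x + 5y:
  (22, 0) → Z = 220
  (268/13, 2/13) → Z = 2690/13
  (20, 0) → Z = 200

The optimum lies where x + 9y = 22 and y = 0.
Solving simultaneously gives x = 22, y = 0.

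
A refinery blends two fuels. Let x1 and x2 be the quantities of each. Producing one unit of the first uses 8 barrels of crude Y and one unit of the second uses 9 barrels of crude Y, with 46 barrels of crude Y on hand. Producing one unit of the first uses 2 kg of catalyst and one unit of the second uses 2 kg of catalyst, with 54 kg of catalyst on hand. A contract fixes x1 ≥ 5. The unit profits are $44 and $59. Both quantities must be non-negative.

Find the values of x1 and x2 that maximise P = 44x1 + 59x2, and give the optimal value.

x1 = 5, x2 = 2/3, maximum P = 778/3

Corner points and P = 44x1 + 59x2:
  (23/4, 0) → P = 253
  (5, 0) → P = 220
  (5, 2/3) → P = 778/3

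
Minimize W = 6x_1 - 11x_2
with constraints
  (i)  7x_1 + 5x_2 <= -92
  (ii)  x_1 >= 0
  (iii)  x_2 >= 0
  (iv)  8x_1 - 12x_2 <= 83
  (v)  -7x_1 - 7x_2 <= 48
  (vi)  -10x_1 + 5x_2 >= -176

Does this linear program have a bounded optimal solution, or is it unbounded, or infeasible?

The boundaries 7x_1 + 5x_2 = -92 and -7x_1 - 7x_2 = 48 meet at (-202/7, 22), but that point violates x_1 ≥ 0. Every candidate vertex is excluded by some other constraint, so the feasible region is empty.

infeasible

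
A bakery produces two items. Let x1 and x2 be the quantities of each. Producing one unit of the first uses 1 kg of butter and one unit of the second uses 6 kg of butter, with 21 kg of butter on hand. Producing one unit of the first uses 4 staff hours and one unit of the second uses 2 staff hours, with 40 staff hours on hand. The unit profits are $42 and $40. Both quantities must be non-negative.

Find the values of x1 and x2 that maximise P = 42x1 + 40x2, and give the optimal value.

Vertices and P = 42x1 + 40x2:
  (0, 0) → P = 0
  (0, 7/2) → P = 140
  (10, 0) → P = 420
  (9, 2) → P = 458

The binding constraints are x1 + 6x2 = 21 and 4x1 + 2x2 = 40.
Solving simultaneously gives x1 = 9, x2 = 2.

x1 = 9, x2 = 2, maximum P = 458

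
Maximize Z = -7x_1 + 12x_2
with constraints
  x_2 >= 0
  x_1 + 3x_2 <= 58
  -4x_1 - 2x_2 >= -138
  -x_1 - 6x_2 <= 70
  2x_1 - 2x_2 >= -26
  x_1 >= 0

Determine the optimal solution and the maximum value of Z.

x_1 = 19/4, x_2 = 71/4, maximum Z = 719/4

Vertices and Z = -7x_1 + 12x_2:
  (69/2, 0) → Z = -483/2
  (0, 0) → Z = 0
  (149/5, 47/5) → Z = -479/5
  (19/4, 71/4) → Z = 719/4
  (0, 13) → Z = 156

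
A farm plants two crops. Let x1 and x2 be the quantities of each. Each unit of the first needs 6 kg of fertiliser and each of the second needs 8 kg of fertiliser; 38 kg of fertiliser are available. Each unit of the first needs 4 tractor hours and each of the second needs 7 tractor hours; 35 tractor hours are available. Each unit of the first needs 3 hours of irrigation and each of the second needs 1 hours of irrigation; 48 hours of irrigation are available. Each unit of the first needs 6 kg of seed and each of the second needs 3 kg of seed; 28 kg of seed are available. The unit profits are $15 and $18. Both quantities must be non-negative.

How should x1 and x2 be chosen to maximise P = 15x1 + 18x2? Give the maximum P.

x1 = 11/3, x2 = 2, maximum P = 91

Feasible corners and P = 15x1 + 18x2:
  (0, 0) → P = 0
  (0, 19/4) → P = 171/2
  (14/3, 0) → P = 70
  (11/3, 2) → P = 91

The binding constraints are 6x1 + 8x2 = 38 and 6x1 + 3x2 = 28.
Solving simultaneously gives x1 = 11/3, x2 = 2.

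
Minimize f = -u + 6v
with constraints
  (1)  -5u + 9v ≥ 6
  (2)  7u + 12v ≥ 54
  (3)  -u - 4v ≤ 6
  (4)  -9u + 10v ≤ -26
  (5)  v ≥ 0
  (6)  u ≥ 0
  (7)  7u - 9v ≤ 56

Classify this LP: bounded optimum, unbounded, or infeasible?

bounded optimum

Corner points and f = -u + 6v:
  (294/31, 184/31) → f = 810/31
  (31, 161/9) → f = 229/3
The feasible region has finitely many vertices and no improving ray; the minimum is 810/31 at (294/31, 184/31).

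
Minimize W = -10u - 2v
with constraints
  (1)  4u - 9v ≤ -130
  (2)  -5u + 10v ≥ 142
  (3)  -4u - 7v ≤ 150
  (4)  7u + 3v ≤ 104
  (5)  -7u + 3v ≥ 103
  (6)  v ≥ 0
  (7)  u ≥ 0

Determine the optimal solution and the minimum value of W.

u = 1/14, v = 69/2, minimum W = -488/7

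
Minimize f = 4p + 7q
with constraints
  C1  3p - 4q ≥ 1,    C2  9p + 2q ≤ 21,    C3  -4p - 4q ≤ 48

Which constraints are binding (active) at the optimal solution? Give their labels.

C2 and C3

Feasible corners and f = 4p + 7q:
  (43/21, 9/7) → f = 361/21
  (-47/7, -37/7) → f = -447/7
  (45/7, -129/7) → f = -723/7

The minimum is at (45/7, -129/7). Substituting into each constraint, equality holds for C2 and C3; the remaining constraints have slack.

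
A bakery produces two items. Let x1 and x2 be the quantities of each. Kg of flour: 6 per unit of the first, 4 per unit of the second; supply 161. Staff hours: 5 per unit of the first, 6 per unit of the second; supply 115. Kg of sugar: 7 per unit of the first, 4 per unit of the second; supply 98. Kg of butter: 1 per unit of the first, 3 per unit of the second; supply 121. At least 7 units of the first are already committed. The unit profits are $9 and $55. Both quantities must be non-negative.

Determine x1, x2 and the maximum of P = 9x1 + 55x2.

x1 = 7, x2 = 49/4, maximum P = 2947/4

Vertices and P = 9x1 + 55x2:
  (14, 0) → P = 126
  (7, 0) → P = 63
  (7, 49/4) → P = 2947/4

The binding constraints are 7x1 + 4x2 = 98 and x1 = 7.
Solving simultaneously gives x1 = 7, x2 = 49/4.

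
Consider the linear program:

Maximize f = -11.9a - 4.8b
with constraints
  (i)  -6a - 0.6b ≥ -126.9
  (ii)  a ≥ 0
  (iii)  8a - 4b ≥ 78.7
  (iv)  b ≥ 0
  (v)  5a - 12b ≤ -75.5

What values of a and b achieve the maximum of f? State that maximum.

Extreme points and f = -11.9a - 4.8b:
  (9247/480, 905/48) → f = -1534793/4800
  (197/10, 29/2) → f = -30403/100
  (82/5, 105/8) → f = -6454/25

a = 16.4, b = 13.125, maximum f = -258.16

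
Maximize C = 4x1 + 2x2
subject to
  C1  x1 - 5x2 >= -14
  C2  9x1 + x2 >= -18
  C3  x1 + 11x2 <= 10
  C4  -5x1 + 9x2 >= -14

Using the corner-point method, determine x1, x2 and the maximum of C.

x1 = 61/16, x2 = 9/16, maximum C = 131/8

Vertices and C = 4x1 + 2x2:
  (-104/49, 54/49) → C = -44/7
  (-74/43, -108/43) → C = -512/43
  (61/16, 9/16) → C = 131/8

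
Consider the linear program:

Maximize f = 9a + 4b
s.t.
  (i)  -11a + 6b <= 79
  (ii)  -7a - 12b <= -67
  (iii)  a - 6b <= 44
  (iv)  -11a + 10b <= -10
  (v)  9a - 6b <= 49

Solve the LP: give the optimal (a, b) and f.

Corner points and f = 9a + 4b:
  (395/101, 667/202) → f = 4889/101
  (33/5, 26/15) → f = 199/3
  (215/12, 449/24) → f = 2833/12

a = 215/12, b = 449/24, maximum f = 2833/12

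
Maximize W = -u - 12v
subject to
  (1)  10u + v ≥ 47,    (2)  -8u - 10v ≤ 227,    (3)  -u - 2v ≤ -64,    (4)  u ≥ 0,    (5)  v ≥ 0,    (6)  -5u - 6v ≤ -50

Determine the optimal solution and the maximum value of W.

Corner points and W = -u - 12v:
  (30/19, 593/19) → W = -7146/19
  (0, 47) → W = -564
  (64, 0) → W = -64
The feasible region is unbounded (it extends along (0, 1), (1, 0)), but W strictly decreases along every unbounded feasible direction, so there is no improving ray and the maximum is attained at a vertex.

u = 64, v = 0, maximum W = -64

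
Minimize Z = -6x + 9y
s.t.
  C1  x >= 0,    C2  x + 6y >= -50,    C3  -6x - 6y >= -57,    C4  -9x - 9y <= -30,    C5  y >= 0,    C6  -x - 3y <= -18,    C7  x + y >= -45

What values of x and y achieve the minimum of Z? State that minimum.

Feasible corners and Z = -6x + 9y:
  (0, 19/2) → Z = 171/2
  (0, 6) → Z = 54
  (21/4, 17/4) → Z = 27/4

At the optimal vertex, -6x - 6y = -57 and -x - 3y = -18.
Solving simultaneously gives x = 21/4, y = 17/4.

x = 21/4, y = 17/4, minimum Z = 27/4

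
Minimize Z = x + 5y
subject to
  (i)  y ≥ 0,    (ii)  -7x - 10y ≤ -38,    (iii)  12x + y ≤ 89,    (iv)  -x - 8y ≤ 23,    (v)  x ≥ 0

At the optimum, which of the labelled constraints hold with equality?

(i) and (ii)

Extreme points and Z = x + 5y:
  (38/7, 0) → Z = 38/7
  (89/12, 0) → Z = 89/12
  (0, 19/5) → Z = 19
  (0, 89) → Z = 445

The minimum is at (38/7, 0). Substituting into each constraint, equality holds for (i) and (ii); the remaining constraints have slack.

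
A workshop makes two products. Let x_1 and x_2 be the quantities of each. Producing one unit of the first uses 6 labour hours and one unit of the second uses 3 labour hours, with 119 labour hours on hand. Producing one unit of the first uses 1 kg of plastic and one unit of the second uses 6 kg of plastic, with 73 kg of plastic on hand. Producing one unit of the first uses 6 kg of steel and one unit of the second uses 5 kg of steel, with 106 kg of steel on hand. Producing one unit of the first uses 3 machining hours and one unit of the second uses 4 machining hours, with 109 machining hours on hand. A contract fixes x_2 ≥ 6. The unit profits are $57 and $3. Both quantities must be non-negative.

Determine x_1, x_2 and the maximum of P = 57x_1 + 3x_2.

x_1 = 38/3, x_2 = 6, maximum P = 740

Corner points and P = 57x_1 + 3x_2:
  (0, 73/6) → P = 73/2
  (0, 6) → P = 18
  (271/31, 332/31) → P = 16443/31
  (38/3, 6) → P = 740

At the optimal vertex, 6x_1 + 5x_2 = 106 and x_2 = 6.
Solving simultaneously gives x_1 = 38/3, x_2 = 6.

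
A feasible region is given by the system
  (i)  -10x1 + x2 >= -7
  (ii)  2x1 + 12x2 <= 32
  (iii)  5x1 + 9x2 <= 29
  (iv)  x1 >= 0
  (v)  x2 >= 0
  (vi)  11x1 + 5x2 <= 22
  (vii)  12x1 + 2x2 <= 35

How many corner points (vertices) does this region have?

The feasible vertices (each the meet of two boundaries and inside every other half-plane) are:
  (7/10, 0)
  (57/61, 143/61)
  (0, 8/3)
  (52/61, 154/61)
  (0, 0)

5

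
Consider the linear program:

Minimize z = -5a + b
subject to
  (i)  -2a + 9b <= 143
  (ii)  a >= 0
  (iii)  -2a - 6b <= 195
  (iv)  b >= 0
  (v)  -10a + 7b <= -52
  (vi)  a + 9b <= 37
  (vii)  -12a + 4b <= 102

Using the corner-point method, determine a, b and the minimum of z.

Vertices and z = -5a + b:
  (26/5, 0) → z = -26
  (37, 0) → z = -185
  (727/97, 318/97) → z = -3317/97

a = 37, b = 0, minimum z = -185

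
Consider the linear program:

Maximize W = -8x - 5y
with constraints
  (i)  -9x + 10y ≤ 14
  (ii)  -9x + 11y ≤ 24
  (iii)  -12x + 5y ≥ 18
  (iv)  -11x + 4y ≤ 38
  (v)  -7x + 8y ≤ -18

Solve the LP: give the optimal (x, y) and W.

x = -118/7, y = -258/7, maximum W = 2234/7

Extreme points and W = -8x - 5y:
  (-118/7, -258/7) → W = 2234/7
  (-234/61, -342/61) → W = 3582/61
  (-94/15, -116/15) → W = 444/5

The binding constraints are -12x + 5y = 18 and -11x + 4y = 38.
Solving simultaneously gives x = -118/7, y = -258/7.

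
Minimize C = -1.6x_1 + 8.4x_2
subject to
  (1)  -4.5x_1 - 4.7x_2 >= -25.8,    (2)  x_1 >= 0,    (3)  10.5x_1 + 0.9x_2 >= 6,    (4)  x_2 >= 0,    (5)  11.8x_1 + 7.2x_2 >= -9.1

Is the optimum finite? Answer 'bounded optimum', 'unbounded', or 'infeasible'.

Extreme points and C = -1.6x_1 + 8.4x_2:
  (83/755, 813/151) → C = 170066/3775
  (86/15, 0) → C = -688/75
  (4/7, 0) → C = -32/35
The feasible region has finitely many vertices and no improving ray; the minimum is -688/75 at (86/15, 0).

bounded optimum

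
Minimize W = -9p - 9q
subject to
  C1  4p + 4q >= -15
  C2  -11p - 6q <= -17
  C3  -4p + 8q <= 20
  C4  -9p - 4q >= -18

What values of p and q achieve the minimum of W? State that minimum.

p = 8/11, q = 63/22, minimum W = -711/22

Feasible corners and W = -9p - 9q:
  (1/7, 18/7) → W = -171/7
  (4, -9/2) → W = 9/2
  (8/11, 63/22) → W = -711/22

The binding constraints are -4p + 8q = 20 and -9p - 4q = -18.
Solving simultaneously gives p = 8/11, q = 63/22.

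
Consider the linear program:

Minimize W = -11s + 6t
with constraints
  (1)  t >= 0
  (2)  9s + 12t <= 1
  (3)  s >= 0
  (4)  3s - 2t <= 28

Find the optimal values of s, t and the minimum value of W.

s = 1/9, t = 0, minimum W = -11/9

Extreme points and W = -11s + 6t:
  (1/9, 0) → W = -11/9
  (0, 0) → W = 0
  (0, 1/12) → W = 1/2

At the optimal vertex, t = 0 and 9s + 12t = 1.
Solving simultaneously gives s = 1/9, t = 0.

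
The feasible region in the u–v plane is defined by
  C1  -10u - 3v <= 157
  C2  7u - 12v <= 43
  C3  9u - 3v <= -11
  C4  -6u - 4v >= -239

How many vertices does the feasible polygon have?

Intersecting each pair of boundary lines and keeping only the points that satisfy every inequality leaves:
  (-585/47, -1529/141)
  (-1345/22, 1666/11)
  (-3, -16/3)
  (673/54, 739/18)

4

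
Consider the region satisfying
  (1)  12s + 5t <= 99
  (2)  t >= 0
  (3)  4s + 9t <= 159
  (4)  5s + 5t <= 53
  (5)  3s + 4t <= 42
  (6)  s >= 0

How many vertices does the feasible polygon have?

5

Of the 15 pairwise boundary intersections, those satisfying every inequality are:
  (33/4, 0)
  (46/7, 141/35)
  (0, 0)
  (2/5, 51/5)
  (0, 21/2)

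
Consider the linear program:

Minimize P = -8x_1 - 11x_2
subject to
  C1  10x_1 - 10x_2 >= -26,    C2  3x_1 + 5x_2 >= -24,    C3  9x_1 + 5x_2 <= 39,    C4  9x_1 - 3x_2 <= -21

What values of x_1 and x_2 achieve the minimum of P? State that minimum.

Vertices and P = -8x_1 - 11x_2:
  (-37/8, -81/40) → P = 2371/40
  (-11/5, 2/5) → P = 66/5
  (-59/18, -17/6) → P = 1033/18

x_1 = -11/5, x_2 = 2/5, minimum P = 66/5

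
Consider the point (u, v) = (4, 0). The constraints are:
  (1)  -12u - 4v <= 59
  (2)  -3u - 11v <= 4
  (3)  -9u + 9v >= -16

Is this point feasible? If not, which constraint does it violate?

not feasible — violates (3)

Constraint (3): -9u + 9v = -36, which is not ≥ -16. All other constraints are satisfied.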